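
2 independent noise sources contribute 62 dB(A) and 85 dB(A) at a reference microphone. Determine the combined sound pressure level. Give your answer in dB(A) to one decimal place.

For uncorrelated sources the intensities add, so convert each level to linear form, sum, and take 10·log₁₀ of the total.
Σ 10^(L/10) = 10^(62/10) + 10^(85/10) = 3.178e+08.
L_total = 10·log₁₀(3.178e+08) = 85.02 dB(A).

85.0 dB(A)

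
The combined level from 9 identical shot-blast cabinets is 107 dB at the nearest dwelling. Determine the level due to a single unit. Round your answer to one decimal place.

97.5 dB

For N identical incoherent sources L_total = L₁ + 10·log₁₀ N, so L₁ = 107 − 10·log₁₀(9) = 107 − 9.542.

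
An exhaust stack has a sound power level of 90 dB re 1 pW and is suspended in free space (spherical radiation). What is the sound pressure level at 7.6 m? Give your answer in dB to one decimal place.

61.4 dB

The power spreads over a sphere of area 4π·r², so L_p = L_w − 10·log₁₀(4π·r²).
4π·r² = 725.8 m², 10·log₁₀ of that is 28.608 dB.
L_p = 90 − 28.608 = 61.39 dB.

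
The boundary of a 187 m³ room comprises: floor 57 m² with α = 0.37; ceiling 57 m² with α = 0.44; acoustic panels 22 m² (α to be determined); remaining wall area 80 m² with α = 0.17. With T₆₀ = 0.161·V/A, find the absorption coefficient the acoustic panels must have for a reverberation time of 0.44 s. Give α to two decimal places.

A = 0.161·V/T₆₀ = 0.161·187/0.44 = 68.42 m² sabins.
Absorption from the other surfaces = 57·0.37 + 57·0.44 + 80·0.17 = 59.77 m², so the acoustic panels must supply 8.65 m² over 22 m².
α = 8.65/22 = 0.393.

0.39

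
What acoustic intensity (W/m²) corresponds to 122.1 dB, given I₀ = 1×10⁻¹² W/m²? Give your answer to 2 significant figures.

I = I₀·10^(L/10) = 10⁻¹² × 10^(122.1/10) = 10^(0.210).

1.6 W/m²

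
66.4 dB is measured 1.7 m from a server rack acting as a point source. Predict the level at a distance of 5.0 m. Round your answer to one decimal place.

57.0 dB

Spherical spreading from a point source gives a 20·log₁₀(r₂/r₁) drop.
L₂ = 66.4 − 20·log₁₀(5.0/1.7) = 66.4 − 9.370 = 57.03 dB.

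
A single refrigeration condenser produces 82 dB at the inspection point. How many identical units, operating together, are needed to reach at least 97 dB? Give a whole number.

32

Need L₁ + 10·log₁₀ N ≥ 97, i.e. log₁₀ N ≥ 1.50.
N ≥ 10^(15.0/10) = 31.623, so N = 32.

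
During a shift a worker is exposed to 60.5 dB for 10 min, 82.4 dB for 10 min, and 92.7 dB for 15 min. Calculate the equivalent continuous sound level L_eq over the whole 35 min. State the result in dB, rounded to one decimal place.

The energy average is taken in the linear domain: L_eq = 10·log₁₀[(Σ tᵢ·10^(Lᵢ/10))/T], T = 35 min.
Σ tᵢ·10^(Lᵢ/10) = 10·10^(60.5/10) + 10·10^(82.4/10) + 15·10^(92.7/10) = 2.968e+10.
L_eq = 10·log₁₀(2.968e+10/35) = 89.28 dB.

89.3 dB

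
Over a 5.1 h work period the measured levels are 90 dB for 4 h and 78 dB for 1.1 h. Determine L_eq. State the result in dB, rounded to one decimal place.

89.0 dB

L_eq = 10·log₁₀[(1/T)·Σ tᵢ·10^(Lᵢ/10)] with T = 5.1 h.
Σ tᵢ·10^(Lᵢ/10) = 4·10^(90/10) + 1.1·10^(78/10) = 4.069e+09.
L_eq = 10·log₁₀(4.069e+09/5.1) = 89.02 dB.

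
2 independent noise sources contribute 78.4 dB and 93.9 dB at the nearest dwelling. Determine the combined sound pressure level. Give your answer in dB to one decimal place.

Incoherent sources combine by intensity addition: L_total = 10·log₁₀(Σ 10^(L_i/10)).
Σ 10^(L/10) = 10^(78.4/10) + 10^(93.9/10) = 2.524e+09.
L_total = 10·log₁₀(2.524e+09) = 94.02 dB.

94.0 dB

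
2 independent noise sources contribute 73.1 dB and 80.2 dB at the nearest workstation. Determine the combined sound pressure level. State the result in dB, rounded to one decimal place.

For uncorrelated sources the intensities add, so convert each level to linear form, sum, and take 10·log₁₀ of the total.
Σ 10^(L/10) = 10^(73.1/10) + 10^(80.2/10) = 1.251e+08.
L_total = 10·log₁₀(1.251e+08) = 80.97 dB.

81.0 dB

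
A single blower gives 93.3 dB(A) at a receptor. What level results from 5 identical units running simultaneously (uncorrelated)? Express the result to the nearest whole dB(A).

N identical incoherent sources raise the level by 10·log₁₀ N.
L_total = 93.3 + 10·log₁₀(5) = 93.3 + 6.990 = 100.29 dB(A).

100 dB(A)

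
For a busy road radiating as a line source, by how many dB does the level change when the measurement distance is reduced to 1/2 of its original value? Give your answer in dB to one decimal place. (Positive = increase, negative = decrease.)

+3.0 dB

A line source loses 3 dB per doubling of distance; generally ΔL = −10·log₁₀(r₂/r₁).
ΔL = −10·log₁₀(0.5) = +3.01 dB.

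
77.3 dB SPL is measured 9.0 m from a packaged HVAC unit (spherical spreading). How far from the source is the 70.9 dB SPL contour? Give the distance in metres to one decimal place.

Point-source spreading drops the level by 20·log₁₀(r₂/r₁); inverting, r₂/r₁ = 10^(ΔL/20).
r₂ = 9.0·10^((77.3−70.9)/20) = 9.0·10^(6.4/20) = 18.80 m.

18.8 m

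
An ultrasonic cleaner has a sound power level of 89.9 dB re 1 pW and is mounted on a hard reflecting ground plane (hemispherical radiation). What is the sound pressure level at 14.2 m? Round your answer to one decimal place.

The power spreads over a hemisphere of area 2π·r², so L_p = L_w − 10·log₁₀(2π·r²).
2π·r² = 1267 m², 10·log₁₀ of that is 31.028 dB.
L_p = 89.9 − 31.028 = 58.87 dB.

58.9 dB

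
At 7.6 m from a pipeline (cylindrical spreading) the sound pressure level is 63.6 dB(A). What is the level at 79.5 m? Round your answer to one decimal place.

53.4 dB(A)

For a line source, L₂ = L₁ − 10·log₁₀(r₂/r₁).
L₂ = 63.6 − 10·log₁₀(79.5/7.6) = 63.6 − 10.196 = 53.40 dB(A).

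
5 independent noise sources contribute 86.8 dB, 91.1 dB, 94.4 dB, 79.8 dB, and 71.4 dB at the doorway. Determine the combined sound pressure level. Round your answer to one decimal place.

For uncorrelated sources the intensities add, so convert each level to linear form, sum, and take 10·log₁₀ of the total.
Σ 10^(L/10) = 10^(86.8/10) + 10^(91.1/10) + 10^(94.4/10) + 10^(79.8/10) + 10^(71.4/10) = 4.630e+09.
L_total = 10·log₁₀(4.630e+09) = 96.66 dB.

96.7 dB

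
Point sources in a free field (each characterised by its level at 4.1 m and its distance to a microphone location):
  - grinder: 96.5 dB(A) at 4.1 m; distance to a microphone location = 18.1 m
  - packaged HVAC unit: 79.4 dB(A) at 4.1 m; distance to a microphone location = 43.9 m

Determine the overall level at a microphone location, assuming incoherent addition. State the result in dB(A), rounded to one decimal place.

83.6 dB(A)

First find each source's level at the receiver (point-source: −20·log₁₀(r/r_ref)), then combine on an intensity basis.
grinder: 96.5 − 20·log₁₀(18.1/4.1) = 96.5 − 12.90 = 83.60 dB(A).
packaged HVAC unit: 79.4 − 20·log₁₀(43.9/4.1) = 79.4 − 20.59 = 58.81 dB(A).
Σ 10^(L/10) = 2.300e+08 → L_total = 10·log₁₀(2.300e+08) = 83.62 dB(A).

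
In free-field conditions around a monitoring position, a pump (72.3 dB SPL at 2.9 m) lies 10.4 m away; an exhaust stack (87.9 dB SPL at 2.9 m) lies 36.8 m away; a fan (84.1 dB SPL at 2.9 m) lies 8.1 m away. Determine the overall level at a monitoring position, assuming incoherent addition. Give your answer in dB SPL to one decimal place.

Apply inverse-square spreading to bring every level to the receiver, then sum 10^(L/10).
pump: 72.3 − 20·log₁₀(10.4/2.9) = 72.3 − 11.09 = 61.21 dB SPL.
exhaust stack: 87.9 − 20·log₁₀(36.8/2.9) = 87.9 − 22.07 = 65.83 dB SPL.
fan: 84.1 − 20·log₁₀(8.1/2.9) = 84.1 − 8.92 = 75.18 dB SPL.
Σ 10^(L/10) = 3.810e+07 → L_total = 10·log₁₀(3.810e+07) = 75.81 dB SPL.

75.8 dB SPL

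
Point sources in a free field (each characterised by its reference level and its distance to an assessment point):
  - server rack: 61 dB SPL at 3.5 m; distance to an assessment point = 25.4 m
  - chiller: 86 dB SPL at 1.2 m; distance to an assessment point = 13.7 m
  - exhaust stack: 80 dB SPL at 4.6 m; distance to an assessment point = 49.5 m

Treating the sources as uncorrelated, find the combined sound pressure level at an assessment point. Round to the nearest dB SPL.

First find each source's level at the receiver (point-source: −20·log₁₀(r/r_ref)), then combine on an intensity basis.
server rack: 61 − 20·log₁₀(25.4/3.5) = 61 − 17.22 = 43.78 dB SPL.
chiller: 86 − 20·log₁₀(13.7/1.2) = 86 − 21.15 = 64.85 dB SPL.
exhaust stack: 80 − 20·log₁₀(49.5/4.6) = 80 − 20.64 = 59.36 dB SPL.
Σ 10^(L/10) = 3.942e+06 → L_total = 10·log₁₀(3.942e+06) = 65.96 dB SPL.

66 dB SPL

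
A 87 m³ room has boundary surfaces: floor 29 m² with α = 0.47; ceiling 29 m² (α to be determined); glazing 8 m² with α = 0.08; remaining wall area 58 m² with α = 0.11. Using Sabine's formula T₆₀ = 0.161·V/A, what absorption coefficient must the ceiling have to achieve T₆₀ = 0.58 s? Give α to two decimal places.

A = 0.161·V/T₆₀ = 0.161·87/0.58 = 24.15 m² sabins.
Absorption from the other surfaces = 29·0.47 + 8·0.08 + 58·0.11 = 20.65 m², so the ceiling must supply 3.50 m² over 29 m².
α = 3.50/29 = 0.121.

0.12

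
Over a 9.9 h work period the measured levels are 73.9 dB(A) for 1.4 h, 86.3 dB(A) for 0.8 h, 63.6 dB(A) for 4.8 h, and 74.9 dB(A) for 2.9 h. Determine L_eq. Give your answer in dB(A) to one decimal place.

L_eq = 10·log₁₀[(1/T)·Σ tᵢ·10^(Lᵢ/10)] with T = 9.9 h.
Σ tᵢ·10^(Lᵢ/10) = 1.4·10^(73.9/10) + 0.8·10^(86.3/10) + 4.8·10^(63.6/10) + 2.9·10^(74.9/10) = 4.762e+08.
L_eq = 10·log₁₀(4.762e+08/9.9) = 76.82 dB(A).

76.8 dB(A)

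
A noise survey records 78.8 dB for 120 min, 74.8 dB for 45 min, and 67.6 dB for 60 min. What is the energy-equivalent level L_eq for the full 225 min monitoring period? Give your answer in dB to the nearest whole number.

77 dB

L_eq = 10·log₁₀[(1/T)·Σ tᵢ·10^(Lᵢ/10)] with T = 225 min.
Σ tᵢ·10^(Lᵢ/10) = 120·10^(78.8/10) + 45·10^(74.8/10) + 60·10^(67.6/10) = 1.081e+10.
L_eq = 10·log₁₀(1.081e+10/225) = 76.82 dB.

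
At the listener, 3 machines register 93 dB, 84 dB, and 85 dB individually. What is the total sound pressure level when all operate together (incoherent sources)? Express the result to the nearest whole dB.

94 dB

For uncorrelated sources the intensities add, so convert each level to linear form, sum, and take 10·log₁₀ of the total.
Σ 10^(L/10) = 10^(93/10) + 10^(84/10) + 10^(85/10) = 2.563e+09.
L_total = 10·log₁₀(2.563e+09) = 94.09 dB.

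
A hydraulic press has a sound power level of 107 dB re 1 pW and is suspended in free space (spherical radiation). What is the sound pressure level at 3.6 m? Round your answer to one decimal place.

84.9 dB

L_p = L_w − 10·log₁₀(4π·r²) with r = 3.6 m.
4π·r² = 162.9 m², 10·log₁₀ of that is 22.118 dB.
L_p = 107 − 22.118 = 84.88 dB.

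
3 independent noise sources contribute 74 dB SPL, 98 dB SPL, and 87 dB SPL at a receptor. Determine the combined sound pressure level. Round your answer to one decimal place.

98.3 dB SPL

Incoherent sources combine by intensity addition: L_total = 10·log₁₀(Σ 10^(L_i/10)).
Σ 10^(L/10) = 10^(74/10) + 10^(98/10) + 10^(87/10) = 6.836e+09.
L_total = 10·log₁₀(6.836e+09) = 98.35 dB SPL.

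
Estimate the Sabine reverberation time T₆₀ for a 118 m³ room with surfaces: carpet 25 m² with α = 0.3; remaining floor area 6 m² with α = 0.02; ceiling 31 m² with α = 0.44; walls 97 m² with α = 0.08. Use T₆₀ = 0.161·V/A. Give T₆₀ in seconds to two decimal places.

Total absorption A = 25·0.3 + 6·0.02 + 31·0.44 + 97·0.08 = 29.02 m² sabins.
T₆₀ = 0.161 × 118 / 29.02 = 0.655 s.

0.65 s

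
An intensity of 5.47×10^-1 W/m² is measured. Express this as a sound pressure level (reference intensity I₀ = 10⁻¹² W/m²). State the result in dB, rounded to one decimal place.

117.4 dB

Dividing by I₀ shifts the exponent by 12: I/I₀ = 5.47×10^11.
L = 10·(0.7380 + 11) = 117.38 dB.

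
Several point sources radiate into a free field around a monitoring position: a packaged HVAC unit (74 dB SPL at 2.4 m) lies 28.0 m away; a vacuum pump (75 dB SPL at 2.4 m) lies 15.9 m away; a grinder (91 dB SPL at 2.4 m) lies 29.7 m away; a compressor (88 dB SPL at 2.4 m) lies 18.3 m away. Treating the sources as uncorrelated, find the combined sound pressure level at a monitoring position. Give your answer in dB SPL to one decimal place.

73.0 dB SPL

First find each source's level at the receiver (point-source: −20·log₁₀(r/r_ref)), then combine on an intensity basis.
packaged HVAC unit: 74 − 20·log₁₀(28.0/2.4) = 74 − 21.34 = 52.66 dB SPL.
vacuum pump: 75 − 20·log₁₀(15.9/2.4) = 75 − 16.42 = 58.58 dB SPL.
grinder: 91 − 20·log₁₀(29.7/2.4) = 91 − 21.85 = 69.15 dB SPL.
compressor: 88 − 20·log₁₀(18.3/2.4) = 88 − 17.64 = 70.36 dB SPL.
Σ 10^(L/10) = 1.998e+07 → L_total = 10·log₁₀(1.998e+07) = 73.01 dB SPL.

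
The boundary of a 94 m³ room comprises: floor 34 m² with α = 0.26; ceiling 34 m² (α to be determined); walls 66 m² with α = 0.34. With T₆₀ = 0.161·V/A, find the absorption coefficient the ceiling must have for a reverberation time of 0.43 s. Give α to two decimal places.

A = 0.161·V/T₆₀ = 0.161·94/0.43 = 35.20 m² sabins.
Absorption from the other surfaces = 34·0.26 + 66·0.34 = 31.28 m², so the ceiling must supply 3.92 m² over 34 m².
α = 3.92/34 = 0.115.

0.12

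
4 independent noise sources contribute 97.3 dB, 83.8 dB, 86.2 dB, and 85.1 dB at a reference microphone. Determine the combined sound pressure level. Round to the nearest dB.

98 dB

Incoherent sources combine by intensity addition: L_total = 10·log₁₀(Σ 10^(L_i/10)).
Σ 10^(L/10) = 10^(97.3/10) + 10^(83.8/10) + 10^(86.2/10) + 10^(85.1/10) = 6.351e+09.
L_total = 10·log₁₀(6.351e+09) = 98.03 dB.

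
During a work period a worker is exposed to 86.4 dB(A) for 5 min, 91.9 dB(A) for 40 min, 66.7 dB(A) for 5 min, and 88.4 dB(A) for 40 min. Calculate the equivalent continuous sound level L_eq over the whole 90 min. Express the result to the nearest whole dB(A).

Weight each interval's intensity by its duration and average over T = 90 min:
Σ tᵢ·10^(Lᵢ/10) = 5·10^(86.4/10) + 40·10^(91.9/10) + 5·10^(66.7/10) + 40·10^(88.4/10) = 9.183e+10.
L_eq = 10·log₁₀(9.183e+10/90) = 90.09 dB(A).

90 dB(A)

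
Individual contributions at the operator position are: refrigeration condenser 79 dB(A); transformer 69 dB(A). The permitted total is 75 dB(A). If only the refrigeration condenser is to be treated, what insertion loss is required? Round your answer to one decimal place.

5.3 dB

Fixed contribution from the other source: Σ 10^(L/10) = 10^(69/10) = 7.943e+06 (69.00 dB(A)).
The limit corresponds to 10^(75/10) = 3.162e+07; subtracting the fixed part leaves 2.368e+07 for the refrigeration condenser, i.e. 73.74 dB(A).
So the refrigeration condenser must be reduced from 79 to 73.74 dB(A): IL = 5.26 dB.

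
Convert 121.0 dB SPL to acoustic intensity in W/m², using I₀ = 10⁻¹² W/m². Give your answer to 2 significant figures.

L = 10·log₁₀(I/I₀) ⇒ I = I₀·10^(L/10) = 10⁻¹² × 10^12.10.

1.3 W/m²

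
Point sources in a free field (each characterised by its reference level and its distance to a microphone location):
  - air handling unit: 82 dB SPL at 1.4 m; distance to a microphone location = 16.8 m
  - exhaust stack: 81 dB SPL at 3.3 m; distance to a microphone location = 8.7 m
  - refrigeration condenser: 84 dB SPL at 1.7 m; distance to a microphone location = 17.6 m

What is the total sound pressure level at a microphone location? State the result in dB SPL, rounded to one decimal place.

Apply inverse-square spreading to bring every level to the receiver, then sum 10^(L/10).
air handling unit: 82 − 20·log₁₀(16.8/1.4) = 82 − 21.58 = 60.42 dB SPL.
exhaust stack: 81 − 20·log₁₀(8.7/3.3) = 81 − 8.42 = 72.58 dB SPL.
refrigeration condenser: 84 − 20·log₁₀(17.6/1.7) = 84 − 20.30 = 63.70 dB SPL.
Σ 10^(L/10) = 2.156e+07 → L_total = 10·log₁₀(2.156e+07) = 73.34 dB SPL.

73.3 dB SPL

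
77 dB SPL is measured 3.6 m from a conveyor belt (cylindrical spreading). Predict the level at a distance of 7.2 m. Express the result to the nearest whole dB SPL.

Cylindrical spreading from a line source gives a 10·log₁₀(r₂/r₁) drop.
L₂ = 77 − 10·log₁₀(7.2/3.6) = 77 − 3.010 = 73.99 dB SPL.

74 dB SPL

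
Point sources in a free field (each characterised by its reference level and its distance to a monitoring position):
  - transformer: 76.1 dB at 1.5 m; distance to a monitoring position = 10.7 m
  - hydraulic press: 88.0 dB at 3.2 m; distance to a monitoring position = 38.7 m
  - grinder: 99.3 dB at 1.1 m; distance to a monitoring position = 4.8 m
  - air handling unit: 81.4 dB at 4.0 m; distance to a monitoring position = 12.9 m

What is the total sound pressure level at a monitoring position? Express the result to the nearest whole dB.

First find each source's level at the receiver (point-source: −20·log₁₀(r/r_ref)), then combine on an intensity basis.
transformer: 76.1 − 20·log₁₀(10.7/1.5) = 76.1 − 17.07 = 59.03 dB.
hydraulic press: 88.0 − 20·log₁₀(38.7/3.2) = 88.0 − 21.65 = 66.35 dB.
grinder: 99.3 − 20·log₁₀(4.8/1.1) = 99.3 − 12.80 = 86.50 dB.
air handling unit: 81.4 − 20·log₁₀(12.9/4.0) = 81.4 − 10.17 = 71.23 dB.
Σ 10^(L/10) = 4.654e+08 → L_total = 10·log₁₀(4.654e+08) = 86.68 dB.

87 dB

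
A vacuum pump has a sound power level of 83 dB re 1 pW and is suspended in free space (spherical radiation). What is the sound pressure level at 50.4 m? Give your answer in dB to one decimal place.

The power spreads over a sphere of area 4π·r², so L_p = L_w − 10·log₁₀(4π·r²).
4π·r² = 3.192e+04 m², 10·log₁₀ of that is 45.041 dB.
L_p = 83 − 45.041 = 37.96 dB.

38.0 dB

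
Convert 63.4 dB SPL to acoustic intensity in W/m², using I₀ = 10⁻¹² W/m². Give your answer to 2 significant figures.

I = I₀·10^(L/10) = 10⁻¹² × 10^(63.4/10) = 10^(-5.660).

2.2e-06 W/m²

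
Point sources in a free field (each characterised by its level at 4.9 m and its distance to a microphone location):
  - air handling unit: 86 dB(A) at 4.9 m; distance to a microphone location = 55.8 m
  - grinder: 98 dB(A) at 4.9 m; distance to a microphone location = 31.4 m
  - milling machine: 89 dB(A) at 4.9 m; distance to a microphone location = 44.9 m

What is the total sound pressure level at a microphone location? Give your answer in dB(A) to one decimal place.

82.2 dB(A)

Propagate each source to the receiver with L = L_ref − 20·log₁₀(r/r_ref), then add intensities.
air handling unit: 86 − 20·log₁₀(55.8/4.9) = 86 − 21.13 = 64.87 dB(A).
grinder: 98 − 20·log₁₀(31.4/4.9) = 98 − 16.13 = 81.87 dB(A).
milling machine: 89 − 20·log₁₀(44.9/4.9) = 89 − 19.24 = 69.76 dB(A).
Σ 10^(L/10) = 1.662e+08 → L_total = 10·log₁₀(1.662e+08) = 82.21 dB(A).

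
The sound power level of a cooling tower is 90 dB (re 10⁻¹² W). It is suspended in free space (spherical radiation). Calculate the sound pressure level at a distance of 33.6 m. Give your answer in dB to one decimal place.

The power spreads over a sphere of area 4π·r², so L_p = L_w − 10·log₁₀(4π·r²).
4π·r² = 1.419e+04 m², 10·log₁₀ of that is 41.519 dB.
L_p = 90 − 41.519 = 48.48 dB.

48.5 dB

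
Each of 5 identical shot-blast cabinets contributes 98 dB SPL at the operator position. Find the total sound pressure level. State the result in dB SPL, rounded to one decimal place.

N identical incoherent sources raise the level by 10·log₁₀ N.
L_total = 98 + 10·log₁₀(5) = 98 + 6.990 = 104.99 dB SPL.

105.0 dB SPL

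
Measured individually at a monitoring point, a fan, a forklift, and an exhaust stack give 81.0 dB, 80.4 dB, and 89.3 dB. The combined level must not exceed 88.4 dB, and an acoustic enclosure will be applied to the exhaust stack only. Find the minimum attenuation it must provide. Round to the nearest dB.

Fixed contribution from the other sources: Σ 10^(L/10) = 10^(81.0/10) + 10^(80.4/10) = 2.355e+08 (83.72 dB).
To meet 88.4 dB overall, the treated exhaust stack may contribute at most 10^(88.4/10) − 2.355e+08 = 4.563e+08, i.e. 86.59 dB.
So the exhaust stack must be reduced from 89.3 to 86.59 dB: IL = 2.71 dB.

3 dB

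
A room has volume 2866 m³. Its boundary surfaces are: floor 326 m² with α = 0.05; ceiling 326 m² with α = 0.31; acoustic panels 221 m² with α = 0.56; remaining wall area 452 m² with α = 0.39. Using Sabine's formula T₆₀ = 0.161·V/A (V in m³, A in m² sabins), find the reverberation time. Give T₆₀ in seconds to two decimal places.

Summing Sᵢαᵢ: 326·0.05 + 326·0.31 + 221·0.56 + 452·0.39 = 417.40 m².
T₆₀ = 0.161 × 2866 / 417.40 = 1.105 s.

1.11 s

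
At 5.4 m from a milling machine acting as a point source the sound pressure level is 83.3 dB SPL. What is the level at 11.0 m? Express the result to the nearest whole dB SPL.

Point-source attenuation: ΔL = 20·log₁₀(r₂/r₁) = 20·log₁₀(11.0/5.4) = 6.180 dB.
L₂ = 83.3 − 20·log₁₀(11.0/5.4) = 83.3 − 6.180 = 77.12 dB SPL.

77 dB SPL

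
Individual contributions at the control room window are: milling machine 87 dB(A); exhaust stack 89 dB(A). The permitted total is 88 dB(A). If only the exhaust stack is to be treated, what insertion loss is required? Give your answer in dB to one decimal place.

The untreated sources together contribute 10^(87/10) = 5.012e+08, i.e. 87.00 dB(A).
To meet 88 dB(A) overall, the treated exhaust stack may contribute at most 10^(88/10) − 5.012e+08 = 1.298e+08, i.e. 81.13 dB(A).
Required insertion loss = 89 − 81.13 = 7.87 dB.

7.9 dB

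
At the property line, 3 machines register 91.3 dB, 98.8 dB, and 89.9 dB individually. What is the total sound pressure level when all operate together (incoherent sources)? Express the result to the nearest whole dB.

For uncorrelated sources the intensities add, so convert each level to linear form, sum, and take 10·log₁₀ of the total.
Σ 10^(L/10) = 10^(91.3/10) + 10^(98.8/10) + 10^(89.9/10) = 9.912e+09.
L_total = 10·log₁₀(9.912e+09) = 99.96 dB.

100 dB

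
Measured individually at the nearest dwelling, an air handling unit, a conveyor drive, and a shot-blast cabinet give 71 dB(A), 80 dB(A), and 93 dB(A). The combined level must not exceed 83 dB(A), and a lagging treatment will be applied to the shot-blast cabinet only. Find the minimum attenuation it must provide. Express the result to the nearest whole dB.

Fixed contribution from the other sources: Σ 10^(L/10) = 10^(71/10) + 10^(80/10) = 1.126e+08 (80.51 dB(A)).
To meet 83 dB(A) overall, the treated shot-blast cabinet may contribute at most 10^(83/10) − 1.126e+08 = 8.694e+07, i.e. 79.39 dB(A).
So the shot-blast cabinet must be reduced from 93 to 79.39 dB(A): IL = 13.61 dB.

14 dB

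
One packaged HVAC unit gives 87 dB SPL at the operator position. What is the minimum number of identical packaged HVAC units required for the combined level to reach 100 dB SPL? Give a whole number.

N identical sources give L₁ + 10·log₁₀ N, so require 10·log₁₀ N ≥ 100 − 87 = 13.0 dB.
N ≥ 10^(13.0/10) = 19.953, so N = 20.

20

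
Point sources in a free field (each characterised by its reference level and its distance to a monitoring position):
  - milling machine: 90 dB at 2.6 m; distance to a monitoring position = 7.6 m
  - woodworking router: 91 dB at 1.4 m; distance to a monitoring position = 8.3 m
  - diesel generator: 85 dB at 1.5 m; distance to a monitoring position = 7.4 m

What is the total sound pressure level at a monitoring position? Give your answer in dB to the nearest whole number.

Propagate each source to the receiver with L = L_ref − 20·log₁₀(r/r_ref), then add intensities.
milling machine: 90 − 20·log₁₀(7.6/2.6) = 90 − 9.32 = 80.68 dB.
woodworking router: 91 − 20·log₁₀(8.3/1.4) = 91 − 15.46 = 75.54 dB.
diesel generator: 85 − 20·log₁₀(7.4/1.5) = 85 − 13.86 = 71.14 dB.
Σ 10^(L/10) = 1.658e+08 → L_total = 10·log₁₀(1.658e+08) = 82.20 dB.

82 dB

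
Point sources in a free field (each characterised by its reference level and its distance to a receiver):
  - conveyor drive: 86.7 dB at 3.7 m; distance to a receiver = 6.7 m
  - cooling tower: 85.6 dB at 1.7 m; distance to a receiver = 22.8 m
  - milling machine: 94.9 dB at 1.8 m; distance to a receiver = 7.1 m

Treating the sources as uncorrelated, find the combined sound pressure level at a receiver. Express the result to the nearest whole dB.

85 dB

First find each source's level at the receiver (point-source: −20·log₁₀(r/r_ref)), then combine on an intensity basis.
conveyor drive: 86.7 − 20·log₁₀(6.7/3.7) = 86.7 − 5.16 = 81.54 dB.
cooling tower: 85.6 − 20·log₁₀(22.8/1.7) = 85.6 − 22.55 = 63.05 dB.
milling machine: 94.9 − 20·log₁₀(7.1/1.8) = 94.9 − 11.92 = 82.98 dB.
Σ 10^(L/10) = 3.433e+08 → L_total = 10·log₁₀(3.433e+08) = 85.36 dB.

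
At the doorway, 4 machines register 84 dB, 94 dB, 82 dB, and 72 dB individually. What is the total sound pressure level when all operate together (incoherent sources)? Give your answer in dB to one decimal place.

For uncorrelated sources the intensities add, so convert each level to linear form, sum, and take 10·log₁₀ of the total.
Σ 10^(L/10) = 10^(84/10) + 10^(94/10) + 10^(82/10) + 10^(72/10) = 2.937e+09.
L_total = 10·log₁₀(2.937e+09) = 94.68 dB.

94.7 dB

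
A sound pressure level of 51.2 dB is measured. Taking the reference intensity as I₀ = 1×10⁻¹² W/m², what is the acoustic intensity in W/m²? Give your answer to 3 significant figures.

I = I₀·10^(L/10) = 10⁻¹² × 10^(51.2/10) = 10^(-6.880).

1.32e-07 W/m²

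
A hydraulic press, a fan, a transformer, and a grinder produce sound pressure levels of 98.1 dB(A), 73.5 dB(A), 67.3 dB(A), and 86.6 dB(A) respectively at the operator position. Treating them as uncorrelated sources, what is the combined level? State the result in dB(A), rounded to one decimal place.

98.4 dB(A)

For uncorrelated sources the intensities add, so convert each level to linear form, sum, and take 10·log₁₀ of the total.
Σ 10^(L/10) = 10^(98.1/10) + 10^(73.5/10) + 10^(67.3/10) + 10^(86.6/10) = 6.941e+09.
L_total = 10·log₁₀(6.941e+09) = 98.41 dB(A).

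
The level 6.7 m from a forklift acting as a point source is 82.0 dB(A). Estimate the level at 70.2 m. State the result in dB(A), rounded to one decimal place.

Point-source attenuation: ΔL = 20·log₁₀(r₂/r₁) = 20·log₁₀(70.2/6.7) = 20.405 dB.
L₂ = 82.0 − 20·log₁₀(70.2/6.7) = 82.0 − 20.405 = 61.59 dB(A).

61.6 dB(A)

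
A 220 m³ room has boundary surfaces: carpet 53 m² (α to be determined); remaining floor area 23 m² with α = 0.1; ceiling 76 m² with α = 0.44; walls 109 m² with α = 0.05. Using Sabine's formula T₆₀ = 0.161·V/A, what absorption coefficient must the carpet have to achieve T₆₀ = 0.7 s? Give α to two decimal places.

0.18

Required total absorption A = 0.161·220/0.7 = 50.60 m².
Absorption from the other surfaces = 23·0.1 + 76·0.44 + 109·0.05 = 41.19 m², so the carpet must supply 9.41 m² over 53 m².
α = 9.41/53 = 0.178.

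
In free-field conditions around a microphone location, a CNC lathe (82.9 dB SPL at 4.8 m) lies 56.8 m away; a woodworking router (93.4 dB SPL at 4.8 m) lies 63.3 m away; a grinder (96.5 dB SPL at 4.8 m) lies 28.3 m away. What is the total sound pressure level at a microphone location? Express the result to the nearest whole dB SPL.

82 dB SPL

Apply inverse-square spreading to bring every level to the receiver, then sum 10^(L/10).
CNC lathe: 82.9 − 20·log₁₀(56.8/4.8) = 82.9 − 21.46 = 61.44 dB SPL.
woodworking router: 93.4 − 20·log₁₀(63.3/4.8) = 93.4 − 22.40 = 71.00 dB SPL.
grinder: 96.5 − 20·log₁₀(28.3/4.8) = 96.5 − 15.41 = 81.09 dB SPL.
Σ 10^(L/10) = 1.425e+08 → L_total = 10·log₁₀(1.425e+08) = 81.54 dB SPL.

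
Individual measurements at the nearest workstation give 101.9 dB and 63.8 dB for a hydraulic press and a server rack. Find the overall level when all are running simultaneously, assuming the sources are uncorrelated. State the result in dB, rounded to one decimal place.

For uncorrelated sources the intensities add, so convert each level to linear form, sum, and take 10·log₁₀ of the total.
Σ 10^(L/10) = 10^(101.9/10) + 10^(63.8/10) = 1.549e+10.
L_total = 10·log₁₀(1.549e+10) = 101.90 dB.

101.9 dB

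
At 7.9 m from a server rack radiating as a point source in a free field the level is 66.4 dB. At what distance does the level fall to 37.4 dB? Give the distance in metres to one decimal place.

The 29.0 dB drop corresponds to a distance ratio of 10^(29.0/20) for a point source.
r₂ = 7.9·10^((66.4−37.4)/20) = 7.9·10^(29.0/20) = 222.65 m.

222.7 m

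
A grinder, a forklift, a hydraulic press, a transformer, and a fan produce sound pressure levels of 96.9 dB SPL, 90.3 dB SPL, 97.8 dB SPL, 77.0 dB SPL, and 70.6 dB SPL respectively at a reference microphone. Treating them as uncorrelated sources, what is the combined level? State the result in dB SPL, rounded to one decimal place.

Incoherent sources combine by intensity addition: L_total = 10·log₁₀(Σ 10^(L_i/10)).
Σ 10^(L/10) = 10^(96.9/10) + 10^(90.3/10) + 10^(97.8/10) + 10^(77.0/10) + 10^(70.6/10) = 1.206e+10.
L_total = 10·log₁₀(1.206e+10) = 100.81 dB SPL.

100.8 dB SPL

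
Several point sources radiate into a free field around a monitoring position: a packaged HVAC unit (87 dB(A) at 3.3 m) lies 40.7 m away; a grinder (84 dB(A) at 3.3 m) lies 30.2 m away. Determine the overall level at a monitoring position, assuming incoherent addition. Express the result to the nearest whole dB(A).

68 dB(A)

First find each source's level at the receiver (point-source: −20·log₁₀(r/r_ref)), then combine on an intensity basis.
packaged HVAC unit: 87 − 20·log₁₀(40.7/3.3) = 87 − 21.82 = 65.18 dB(A).
grinder: 84 − 20·log₁₀(30.2/3.3) = 84 − 19.23 = 64.77 dB(A).
Σ 10^(L/10) = 6.294e+06 → L_total = 10·log₁₀(6.294e+06) = 67.99 dB(A).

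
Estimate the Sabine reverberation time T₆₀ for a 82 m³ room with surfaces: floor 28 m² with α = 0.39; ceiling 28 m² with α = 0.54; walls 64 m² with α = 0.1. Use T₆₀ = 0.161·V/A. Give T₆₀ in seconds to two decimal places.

0.41 s

Total absorption A = 28·0.39 + 28·0.54 + 64·0.1 = 32.44 m² sabins.
T₆₀ = 0.161 × 82 / 32.44 = 0.407 s.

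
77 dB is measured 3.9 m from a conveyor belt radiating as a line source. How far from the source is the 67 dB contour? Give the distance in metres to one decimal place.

39.0 m

For a line source L₁ − L₂ = 10·log₁₀(r₂/r₁), so r₂ = r₁·10^((L₁−L₂)/10).
r₂ = 3.9·10^((77−67)/10) = 3.9·10^(10.0/10) = 39.00 m.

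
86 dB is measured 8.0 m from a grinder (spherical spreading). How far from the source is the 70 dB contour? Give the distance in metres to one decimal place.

50.5 m

Point-source spreading drops the level by 20·log₁₀(r₂/r₁); inverting, r₂/r₁ = 10^(ΔL/20).
r₂ = 8.0·10^((86−70)/20) = 8.0·10^(16.0/20) = 50.48 m.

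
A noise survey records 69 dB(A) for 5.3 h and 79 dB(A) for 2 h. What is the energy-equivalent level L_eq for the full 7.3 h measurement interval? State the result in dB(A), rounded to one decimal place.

74.4 dB(A)

The energy average is taken in the linear domain: L_eq = 10·log₁₀[(Σ tᵢ·10^(Lᵢ/10))/T], T = 7.3 h.
Σ tᵢ·10^(Lᵢ/10) = 5.3·10^(69/10) + 2·10^(79/10) = 2.010e+08.
L_eq = 10·log₁₀(2.010e+08/7.3) = 74.40 dB(A).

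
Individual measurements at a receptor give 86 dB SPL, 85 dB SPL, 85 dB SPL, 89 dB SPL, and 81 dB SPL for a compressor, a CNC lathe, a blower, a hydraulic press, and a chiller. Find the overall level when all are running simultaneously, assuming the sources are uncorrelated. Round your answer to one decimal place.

For uncorrelated sources the intensities add, so convert each level to linear form, sum, and take 10·log₁₀ of the total.
Σ 10^(L/10) = 10^(86/10) + 10^(85/10) + 10^(85/10) + 10^(89/10) + 10^(81/10) = 1.951e+09.
L_total = 10·log₁₀(1.951e+09) = 92.90 dB SPL.

92.9 dB SPL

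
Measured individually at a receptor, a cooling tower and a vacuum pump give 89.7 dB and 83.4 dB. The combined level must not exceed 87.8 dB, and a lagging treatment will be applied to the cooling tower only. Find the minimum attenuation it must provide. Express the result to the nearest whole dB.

The untreated sources together contribute 10^(83.4/10) = 2.188e+08, i.e. 83.40 dB.
To meet 87.8 dB overall, the treated cooling tower may contribute at most 10^(87.8/10) − 2.188e+08 = 3.838e+08, i.e. 85.84 dB.
So the cooling tower must be reduced from 89.7 to 85.84 dB: IL = 3.86 dB.

4 dB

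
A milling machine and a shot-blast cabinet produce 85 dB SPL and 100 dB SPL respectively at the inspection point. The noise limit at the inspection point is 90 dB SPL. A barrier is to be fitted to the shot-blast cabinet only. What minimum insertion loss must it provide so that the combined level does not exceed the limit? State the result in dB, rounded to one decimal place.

11.7 dB

Fixed contribution from the other source: Σ 10^(L/10) = 10^(85/10) = 3.162e+08 (85.00 dB SPL).
To meet 90 dB SPL overall, the treated shot-blast cabinet may contribute at most 10^(90/10) − 3.162e+08 = 6.838e+08, i.e. 88.35 dB SPL.
Required insertion loss = 100 − 88.35 = 11.65 dB.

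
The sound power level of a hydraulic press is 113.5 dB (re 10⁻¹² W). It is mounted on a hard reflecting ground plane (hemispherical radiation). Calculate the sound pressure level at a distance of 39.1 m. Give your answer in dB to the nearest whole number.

74 dB

Free-field hemispherical radiation: L_p = L_w − 10·log₁₀(2π·r²), r = 39.1 m.
2π·r² = 9606 m², 10·log₁₀ of that is 39.825 dB.
L_p = 113.5 − 39.825 = 73.67 dB.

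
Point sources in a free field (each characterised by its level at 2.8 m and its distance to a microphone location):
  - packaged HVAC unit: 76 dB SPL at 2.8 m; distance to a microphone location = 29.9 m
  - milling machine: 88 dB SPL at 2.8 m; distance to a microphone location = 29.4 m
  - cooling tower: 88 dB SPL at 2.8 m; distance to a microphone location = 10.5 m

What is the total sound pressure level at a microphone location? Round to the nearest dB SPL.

77 dB SPL

Propagate each source to the receiver with L = L_ref − 20·log₁₀(r/r_ref), then add intensities.
packaged HVAC unit: 76 − 20·log₁₀(29.9/2.8) = 76 − 20.57 = 55.43 dB SPL.
milling machine: 88 − 20·log₁₀(29.4/2.8) = 88 − 20.42 = 67.58 dB SPL.
cooling tower: 88 − 20·log₁₀(10.5/2.8) = 88 − 11.48 = 76.52 dB SPL.
Σ 10^(L/10) = 5.094e+07 → L_total = 10·log₁₀(5.094e+07) = 77.07 dB SPL.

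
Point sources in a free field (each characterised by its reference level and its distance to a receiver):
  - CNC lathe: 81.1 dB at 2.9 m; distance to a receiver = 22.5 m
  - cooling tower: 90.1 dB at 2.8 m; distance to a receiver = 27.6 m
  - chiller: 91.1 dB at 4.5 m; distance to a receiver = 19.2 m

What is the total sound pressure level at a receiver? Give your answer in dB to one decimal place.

Propagate each source to the receiver with L = L_ref − 20·log₁₀(r/r_ref), then add intensities.
CNC lathe: 81.1 − 20·log₁₀(22.5/2.9) = 81.1 − 17.80 = 63.30 dB.
cooling tower: 90.1 − 20·log₁₀(27.6/2.8) = 90.1 − 19.88 = 70.22 dB.
chiller: 91.1 − 20·log₁₀(19.2/4.5) = 91.1 − 12.60 = 78.50 dB.
Σ 10^(L/10) = 8.344e+07 → L_total = 10·log₁₀(8.344e+07) = 79.21 dB.

79.2 dB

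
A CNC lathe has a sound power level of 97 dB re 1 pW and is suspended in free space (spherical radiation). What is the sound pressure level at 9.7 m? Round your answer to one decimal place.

The power spreads over a sphere of area 4π·r², so L_p = L_w − 10·log₁₀(4π·r²).
4π·r² = 1182 m², 10·log₁₀ of that is 30.728 dB.
L_p = 97 − 30.728 = 66.27 dB.

66.3 dB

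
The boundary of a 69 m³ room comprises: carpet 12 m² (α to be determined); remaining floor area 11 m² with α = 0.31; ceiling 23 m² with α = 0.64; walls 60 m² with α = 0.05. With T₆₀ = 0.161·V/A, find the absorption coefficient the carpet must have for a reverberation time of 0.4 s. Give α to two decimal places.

Required total absorption A = 0.161·69/0.4 = 27.77 m².
Absorption from the other surfaces = 11·0.31 + 23·0.64 + 60·0.05 = 21.13 m², so the carpet must supply 6.64 m² over 12 m².
α = 6.64/12 = 0.554.

0.55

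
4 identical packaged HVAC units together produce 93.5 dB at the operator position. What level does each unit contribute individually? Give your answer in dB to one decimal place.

For N identical incoherent sources L_total = L₁ + 10·log₁₀ N, so L₁ = 93.5 − 10·log₁₀(4) = 93.5 − 6.021.

87.5 dB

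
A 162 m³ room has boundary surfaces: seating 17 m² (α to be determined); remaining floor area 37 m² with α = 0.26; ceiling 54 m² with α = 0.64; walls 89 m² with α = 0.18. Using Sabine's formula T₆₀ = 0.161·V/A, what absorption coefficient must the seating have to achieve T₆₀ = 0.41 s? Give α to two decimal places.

From T₆₀ = 0.161·V/A, the target T₆₀ = 0.41 s needs A = 0.161·162/0.41 = 63.61 m².
Absorption from the other surfaces = 37·0.26 + 54·0.64 + 89·0.18 = 60.20 m², so the seating must supply 3.41 m² over 17 m².
α = 3.41/17 = 0.201.

0.20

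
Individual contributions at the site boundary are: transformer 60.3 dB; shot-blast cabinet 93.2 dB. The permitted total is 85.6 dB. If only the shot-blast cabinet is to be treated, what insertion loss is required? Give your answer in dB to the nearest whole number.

8 dB

Fixed contribution from the other source: Σ 10^(L/10) = 10^(60.3/10) = 1.072e+06 (60.30 dB).
To meet 85.6 dB overall, the treated shot-blast cabinet may contribute at most 10^(85.6/10) − 1.072e+06 = 3.620e+08, i.e. 85.59 dB.
Required insertion loss = 93.2 − 85.59 = 7.61 dB.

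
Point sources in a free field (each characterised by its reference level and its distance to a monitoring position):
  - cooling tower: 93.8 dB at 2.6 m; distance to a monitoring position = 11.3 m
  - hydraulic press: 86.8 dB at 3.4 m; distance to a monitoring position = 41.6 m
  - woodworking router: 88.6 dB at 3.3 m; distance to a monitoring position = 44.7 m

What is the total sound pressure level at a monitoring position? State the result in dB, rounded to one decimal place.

81.3 dB

First find each source's level at the receiver (point-source: −20·log₁₀(r/r_ref)), then combine on an intensity basis.
cooling tower: 93.8 − 20·log₁₀(11.3/2.6) = 93.8 − 12.76 = 81.04 dB.
hydraulic press: 86.8 − 20·log₁₀(41.6/3.4) = 86.8 − 21.75 = 65.05 dB.
woodworking router: 88.6 − 20·log₁₀(44.7/3.3) = 88.6 − 22.64 = 65.96 dB.
Σ 10^(L/10) = 1.341e+08 → L_total = 10·log₁₀(1.341e+08) = 81.28 dB.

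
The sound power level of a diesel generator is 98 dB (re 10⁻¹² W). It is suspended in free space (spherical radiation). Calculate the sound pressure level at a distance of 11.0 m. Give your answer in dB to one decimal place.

66.2 dB

L_p = L_w − 10·log₁₀(4π·r²) with r = 11.0 m.
4π·r² = 1521 m², 10·log₁₀ of that is 31.820 dB.
L_p = 98 − 31.820 = 66.18 dB.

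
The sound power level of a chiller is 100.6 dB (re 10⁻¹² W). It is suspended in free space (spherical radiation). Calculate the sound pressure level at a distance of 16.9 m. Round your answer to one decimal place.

The power spreads over a sphere of area 4π·r², so L_p = L_w − 10·log₁₀(4π·r²).
4π·r² = 3589 m², 10·log₁₀ of that is 35.550 dB.
L_p = 100.6 − 35.550 = 65.05 dB.

65.1 dB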